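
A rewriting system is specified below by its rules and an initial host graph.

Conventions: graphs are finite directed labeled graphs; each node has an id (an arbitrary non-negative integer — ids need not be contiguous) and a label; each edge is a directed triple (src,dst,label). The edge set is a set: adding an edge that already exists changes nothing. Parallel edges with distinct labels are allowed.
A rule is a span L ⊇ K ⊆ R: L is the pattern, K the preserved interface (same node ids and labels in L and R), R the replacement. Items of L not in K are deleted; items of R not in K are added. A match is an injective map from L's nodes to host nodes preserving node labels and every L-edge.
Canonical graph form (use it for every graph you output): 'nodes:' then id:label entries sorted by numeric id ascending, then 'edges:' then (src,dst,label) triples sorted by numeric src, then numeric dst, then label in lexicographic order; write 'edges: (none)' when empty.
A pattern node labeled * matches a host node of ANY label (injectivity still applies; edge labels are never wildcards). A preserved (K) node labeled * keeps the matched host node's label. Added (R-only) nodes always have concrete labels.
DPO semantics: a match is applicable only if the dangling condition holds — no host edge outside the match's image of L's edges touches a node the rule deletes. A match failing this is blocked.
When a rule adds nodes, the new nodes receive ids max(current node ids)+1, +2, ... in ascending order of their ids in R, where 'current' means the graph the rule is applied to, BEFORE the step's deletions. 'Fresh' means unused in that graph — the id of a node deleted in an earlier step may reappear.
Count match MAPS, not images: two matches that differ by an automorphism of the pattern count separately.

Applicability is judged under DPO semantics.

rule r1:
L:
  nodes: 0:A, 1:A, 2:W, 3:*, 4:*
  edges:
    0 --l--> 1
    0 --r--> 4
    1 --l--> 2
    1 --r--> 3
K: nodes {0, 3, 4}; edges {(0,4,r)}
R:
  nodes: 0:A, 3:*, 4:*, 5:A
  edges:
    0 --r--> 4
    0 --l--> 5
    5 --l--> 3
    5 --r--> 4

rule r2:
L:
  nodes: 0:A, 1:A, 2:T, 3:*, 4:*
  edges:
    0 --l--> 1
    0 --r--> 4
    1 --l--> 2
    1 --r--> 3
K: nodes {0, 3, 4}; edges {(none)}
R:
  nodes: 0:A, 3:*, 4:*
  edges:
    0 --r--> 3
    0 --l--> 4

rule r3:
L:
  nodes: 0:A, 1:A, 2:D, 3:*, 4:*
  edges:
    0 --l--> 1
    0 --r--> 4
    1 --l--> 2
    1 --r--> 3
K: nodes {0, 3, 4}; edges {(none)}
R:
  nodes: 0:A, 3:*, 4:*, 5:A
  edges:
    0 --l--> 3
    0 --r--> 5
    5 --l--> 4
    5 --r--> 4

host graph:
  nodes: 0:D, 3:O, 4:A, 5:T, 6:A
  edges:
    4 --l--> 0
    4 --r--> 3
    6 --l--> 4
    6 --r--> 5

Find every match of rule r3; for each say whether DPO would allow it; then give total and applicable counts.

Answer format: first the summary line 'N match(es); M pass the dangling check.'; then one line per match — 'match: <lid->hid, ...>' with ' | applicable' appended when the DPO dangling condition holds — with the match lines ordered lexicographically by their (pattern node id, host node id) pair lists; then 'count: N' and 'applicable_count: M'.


1 match(es); 1 pass the dangling check.
match: 0->6, 1->4, 2->0, 3->3, 4->5 | applicable
count: 1
applicable_count: 1


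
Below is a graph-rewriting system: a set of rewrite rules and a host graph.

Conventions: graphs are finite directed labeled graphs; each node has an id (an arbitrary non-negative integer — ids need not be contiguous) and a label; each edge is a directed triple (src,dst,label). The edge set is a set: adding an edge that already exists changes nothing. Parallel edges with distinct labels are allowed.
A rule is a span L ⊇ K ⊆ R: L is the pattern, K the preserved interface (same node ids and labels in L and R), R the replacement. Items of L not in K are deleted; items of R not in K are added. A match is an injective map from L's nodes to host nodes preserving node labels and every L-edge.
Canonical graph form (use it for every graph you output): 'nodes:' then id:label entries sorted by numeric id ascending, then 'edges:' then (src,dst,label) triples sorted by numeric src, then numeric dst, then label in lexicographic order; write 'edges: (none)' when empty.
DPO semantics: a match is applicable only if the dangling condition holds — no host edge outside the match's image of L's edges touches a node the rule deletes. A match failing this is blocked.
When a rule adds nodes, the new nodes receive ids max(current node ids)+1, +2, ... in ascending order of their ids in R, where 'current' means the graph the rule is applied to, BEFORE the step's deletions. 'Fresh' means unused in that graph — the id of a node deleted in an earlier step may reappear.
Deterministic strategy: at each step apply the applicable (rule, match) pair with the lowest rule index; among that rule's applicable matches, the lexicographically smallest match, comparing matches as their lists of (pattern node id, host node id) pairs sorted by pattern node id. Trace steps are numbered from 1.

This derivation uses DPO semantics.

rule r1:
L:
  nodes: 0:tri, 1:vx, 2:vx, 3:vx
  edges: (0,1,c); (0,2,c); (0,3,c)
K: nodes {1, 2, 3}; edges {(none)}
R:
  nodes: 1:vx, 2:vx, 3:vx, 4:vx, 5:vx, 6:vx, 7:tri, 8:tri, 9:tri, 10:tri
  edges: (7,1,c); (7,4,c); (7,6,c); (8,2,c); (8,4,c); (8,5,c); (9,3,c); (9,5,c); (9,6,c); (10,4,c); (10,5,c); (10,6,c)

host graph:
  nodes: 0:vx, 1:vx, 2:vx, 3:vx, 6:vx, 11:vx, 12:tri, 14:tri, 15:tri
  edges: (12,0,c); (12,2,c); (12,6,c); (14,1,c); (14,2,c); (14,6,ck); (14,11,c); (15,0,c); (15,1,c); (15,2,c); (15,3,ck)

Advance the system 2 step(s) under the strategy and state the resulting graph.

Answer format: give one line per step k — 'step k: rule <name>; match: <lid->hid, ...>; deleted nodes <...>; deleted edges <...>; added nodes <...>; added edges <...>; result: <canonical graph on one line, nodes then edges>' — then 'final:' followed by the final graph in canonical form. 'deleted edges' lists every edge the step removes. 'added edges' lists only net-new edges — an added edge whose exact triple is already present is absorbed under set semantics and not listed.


step 1: rule r1; match: 0->12, 1->0, 2->2, 3->6; deleted nodes 12; deleted edges (12,0,c); (12,2,c); (12,6,c); added nodes 16, 17, 18, 19, 20, 21, 22; added edges (19,0,c); (19,16,c); (19,18,c); (20,2,c); (20,16,c); (20,17,c); (21,6,c); (21,17,c); (21,18,c); (22,16,c); (22,17,c); (22,18,c); result: nodes: 0:vx, 1:vx, 2:vx, 3:vx, 6:vx, 11:vx, 14:tri, 15:tri, 16:vx, 17:vx, 18:vx, 19:tri, 20:tri, 21:tri, 22:tri edges: (14,1,c); (14,2,c); (14,6,ck); (14,11,c); (15,0,c); (15,1,c); (15,2,c); (15,3,ck); (19,0,c); (19,16,c); (19,18,c); (20,2,c); (20,16,c); (20,17,c); (21,6,c); (21,17,c); (21,18,c); (22,16,c); (22,17,c); (22,18,c)
step 2: rule r1; match: 0->19, 1->0, 2->16, 3->18; deleted nodes 19; deleted edges (19,0,c); (19,16,c); (19,18,c); added nodes 23, 24, 25, 26, 27, 28, 29; added edges (26,0,c); (26,23,c); (26,25,c); (27,16,c); (27,23,c); (27,24,c); (28,18,c); (28,24,c); (28,25,c); (29,23,c); (29,24,c); (29,25,c); result: nodes: 0:vx, 1:vx, 2:vx, 3:vx, 6:vx, 11:vx, 14:tri, 15:tri, 16:vx, 17:vx, 18:vx, 20:tri, 21:tri, 22:tri, 23:vx, 24:vx, 25:vx, 26:tri, 27:tri, 28:tri, 29:tri edges: (14,1,c); (14,2,c); (14,6,ck); (14,11,c); (15,0,c); (15,1,c); (15,2,c); (15,3,ck); (20,2,c); (20,16,c); (20,17,c); (21,6,c); (21,17,c); (21,18,c); (22,16,c); (22,17,c); (22,18,c); (26,0,c); (26,23,c); (26,25,c); (27,16,c); (27,23,c); (27,24,c); (28,18,c); (28,24,c); (28,25,c); (29,23,c); (29,24,c); (29,25,c)
final:
nodes: 0:vx, 1:vx, 2:vx, 3:vx, 6:vx, 11:vx, 14:tri, 15:tri, 16:vx, 17:vx, 18:vx, 20:tri, 21:tri, 22:tri, 23:vx, 24:vx, 25:vx, 26:tri, 27:tri, 28:tri, 29:tri
edges: (14,1,c); (14,2,c); (14,6,ck); (14,11,c); (15,0,c); (15,1,c); (15,2,c); (15,3,ck); (20,2,c); (20,16,c); (20,17,c); (21,6,c); (21,17,c); (21,18,c); (22,16,c); (22,17,c); (22,18,c); (26,0,c); (26,23,c); (26,25,c); (27,16,c); (27,23,c); (27,24,c); (28,18,c); (28,24,c); (28,25,c); (29,23,c); (29,24,c); (29,25,c)


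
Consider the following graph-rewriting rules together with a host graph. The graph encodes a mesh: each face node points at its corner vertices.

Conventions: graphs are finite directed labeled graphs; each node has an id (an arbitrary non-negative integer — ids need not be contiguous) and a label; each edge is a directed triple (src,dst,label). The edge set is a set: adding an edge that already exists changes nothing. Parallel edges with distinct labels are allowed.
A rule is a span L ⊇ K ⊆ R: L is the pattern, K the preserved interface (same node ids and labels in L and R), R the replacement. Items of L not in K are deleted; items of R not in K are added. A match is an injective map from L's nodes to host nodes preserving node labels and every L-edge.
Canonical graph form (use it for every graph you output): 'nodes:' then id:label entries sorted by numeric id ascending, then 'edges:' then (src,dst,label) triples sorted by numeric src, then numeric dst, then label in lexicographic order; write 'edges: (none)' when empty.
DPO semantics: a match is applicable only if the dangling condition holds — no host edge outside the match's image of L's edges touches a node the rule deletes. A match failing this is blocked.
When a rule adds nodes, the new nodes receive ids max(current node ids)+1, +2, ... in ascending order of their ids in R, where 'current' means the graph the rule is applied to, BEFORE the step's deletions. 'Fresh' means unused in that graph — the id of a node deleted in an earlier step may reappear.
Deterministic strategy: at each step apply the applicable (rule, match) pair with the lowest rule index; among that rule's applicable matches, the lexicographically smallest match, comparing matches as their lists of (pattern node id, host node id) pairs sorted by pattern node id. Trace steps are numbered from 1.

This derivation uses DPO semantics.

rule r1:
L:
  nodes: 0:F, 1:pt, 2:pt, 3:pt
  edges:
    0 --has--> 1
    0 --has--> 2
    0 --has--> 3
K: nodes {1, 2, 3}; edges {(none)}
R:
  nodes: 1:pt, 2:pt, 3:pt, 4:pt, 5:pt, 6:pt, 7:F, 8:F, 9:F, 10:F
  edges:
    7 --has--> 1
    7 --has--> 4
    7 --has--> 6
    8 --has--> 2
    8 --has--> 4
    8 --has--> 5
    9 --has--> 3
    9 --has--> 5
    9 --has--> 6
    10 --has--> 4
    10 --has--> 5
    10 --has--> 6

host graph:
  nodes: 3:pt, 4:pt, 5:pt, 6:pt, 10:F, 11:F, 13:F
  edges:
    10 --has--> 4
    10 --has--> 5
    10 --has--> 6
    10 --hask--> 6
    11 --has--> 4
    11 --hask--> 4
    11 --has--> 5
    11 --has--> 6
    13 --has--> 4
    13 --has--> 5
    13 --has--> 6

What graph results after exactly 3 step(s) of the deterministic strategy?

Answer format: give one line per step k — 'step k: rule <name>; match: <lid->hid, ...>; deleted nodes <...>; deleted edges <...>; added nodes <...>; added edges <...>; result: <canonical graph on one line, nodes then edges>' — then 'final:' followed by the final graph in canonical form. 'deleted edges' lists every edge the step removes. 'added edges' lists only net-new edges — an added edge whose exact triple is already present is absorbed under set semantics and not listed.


step 1: rule r1; match: 0->13, 1->4, 2->5, 3->6; deleted nodes 13; deleted edges (13,4,has); (13,5,has); (13,6,has); added nodes 14, 15, 16, 17, 18, 19, 20; added edges (17,4,has); (17,14,has); (17,16,has); (18,5,has); (18,14,has); (18,15,has); (19,6,has); (19,15,has); (19,16,has); (20,14,has); (20,15,has); (20,16,has); result: nodes: 3:pt, 4:pt, 5:pt, 6:pt, 10:F, 11:F, 14:pt, 15:pt, 16:pt, 17:F, 18:F, 19:F, 20:F edges: (10,4,has); (10,5,has); (10,6,has); (10,6,hask); (11,4,has); (11,4,hask); (11,5,has); (11,6,has); (17,4,has); (17,14,has); (17,16,has); (18,5,has); (18,14,has); (18,15,has); (19,6,has); (19,15,has); (19,16,has); (20,14,has); (20,15,has); (20,16,has)
step 2: rule r1; match: 0->17, 1->4, 2->14, 3->16; deleted nodes 17; deleted edges (17,4,has); (17,14,has); (17,16,has); added nodes 21, 22, 23, 24, 25, 26, 27; added edges (24,4,has); (24,21,has); (24,23,has); (25,14,has); (25,21,has); (25,22,has); (26,16,has); (26,22,has); (26,23,has); (27,21,has); (27,22,has); (27,23,has); result: nodes: 3:pt, 4:pt, 5:pt, 6:pt, 10:F, 11:F, 14:pt, 15:pt, 16:pt, 18:F, 19:F, 20:F, 21:pt, 22:pt, 23:pt, 24:F, 25:F, 26:F, 27:F edges: (10,4,has); (10,5,has); (10,6,has); (10,6,hask); (11,4,has); (11,4,hask); (11,5,has); (11,6,has); (18,5,has); (18,14,has); (18,15,has); (19,6,has); (19,15,has); (19,16,has); (20,14,has); (20,15,has); (20,16,has); (24,4,has); (24,21,has); (24,23,has); (25,14,has); (25,21,has); (25,22,has); (26,16,has); (26,22,has); (26,23,has); (27,21,has); (27,22,has); (27,23,has)
step 3: rule r1; match: 0->18, 1->5, 2->14, 3->15; deleted nodes 18; deleted edges (18,5,has); (18,14,has); (18,15,has); added nodes 28, 29, 30, 31, 32, 33, 34; added edges (31,5,has); (31,28,has); (31,30,has); (32,14,has); (32,28,has); (32,29,has); (33,15,has); (33,29,has); (33,30,has); (34,28,has); (34,29,has); (34,30,has); result: nodes: 3:pt, 4:pt, 5:pt, 6:pt, 10:F, 11:F, 14:pt, 15:pt, 16:pt, 19:F, 20:F, 21:pt, 22:pt, 23:pt, 24:F, 25:F, 26:F, 27:F, 28:pt, 29:pt, 30:pt, 31:F, 32:F, 33:F, 34:F edges: (10,4,has); (10,5,has); (10,6,has); (10,6,hask); (11,4,has); (11,4,hask); (11,5,has); (11,6,has); (19,6,has); (19,15,has); (19,16,has); (20,14,has); (20,15,has); (20,16,has); (24,4,has); (24,21,has); (24,23,has); (25,14,has); (25,21,has); (25,22,has); (26,16,has); (26,22,has); (26,23,has); (27,21,has); (27,22,has); (27,23,has); (31,5,has); (31,28,has); (31,30,has); (32,14,has); (32,28,has); (32,29,has); (33,15,has); (33,29,has); (33,30,has); (34,28,has); (34,29,has); (34,30,has)
final:
nodes: 3:pt, 4:pt, 5:pt, 6:pt, 10:F, 11:F, 14:pt, 15:pt, 16:pt, 19:F, 20:F, 21:pt, 22:pt, 23:pt, 24:F, 25:F, 26:F, 27:F, 28:pt, 29:pt, 30:pt, 31:F, 32:F, 33:F, 34:F
edges: (10,4,has); (10,5,has); (10,6,has); (10,6,hask); (11,4,has); (11,4,hask); (11,5,has); (11,6,has); (19,6,has); (19,15,has); (19,16,has); (20,14,has); (20,15,has); (20,16,has); (24,4,has); (24,21,has); (24,23,has); (25,14,has); (25,21,has); (25,22,has); (26,16,has); (26,22,has); (26,23,has); (27,21,has); (27,22,has); (27,23,has); (31,5,has); (31,28,has); (31,30,has); (32,14,has); (32,28,has); (32,29,has); (33,15,has); (33,29,has); (33,30,has); (34,28,has); (34,29,has); (34,30,has)


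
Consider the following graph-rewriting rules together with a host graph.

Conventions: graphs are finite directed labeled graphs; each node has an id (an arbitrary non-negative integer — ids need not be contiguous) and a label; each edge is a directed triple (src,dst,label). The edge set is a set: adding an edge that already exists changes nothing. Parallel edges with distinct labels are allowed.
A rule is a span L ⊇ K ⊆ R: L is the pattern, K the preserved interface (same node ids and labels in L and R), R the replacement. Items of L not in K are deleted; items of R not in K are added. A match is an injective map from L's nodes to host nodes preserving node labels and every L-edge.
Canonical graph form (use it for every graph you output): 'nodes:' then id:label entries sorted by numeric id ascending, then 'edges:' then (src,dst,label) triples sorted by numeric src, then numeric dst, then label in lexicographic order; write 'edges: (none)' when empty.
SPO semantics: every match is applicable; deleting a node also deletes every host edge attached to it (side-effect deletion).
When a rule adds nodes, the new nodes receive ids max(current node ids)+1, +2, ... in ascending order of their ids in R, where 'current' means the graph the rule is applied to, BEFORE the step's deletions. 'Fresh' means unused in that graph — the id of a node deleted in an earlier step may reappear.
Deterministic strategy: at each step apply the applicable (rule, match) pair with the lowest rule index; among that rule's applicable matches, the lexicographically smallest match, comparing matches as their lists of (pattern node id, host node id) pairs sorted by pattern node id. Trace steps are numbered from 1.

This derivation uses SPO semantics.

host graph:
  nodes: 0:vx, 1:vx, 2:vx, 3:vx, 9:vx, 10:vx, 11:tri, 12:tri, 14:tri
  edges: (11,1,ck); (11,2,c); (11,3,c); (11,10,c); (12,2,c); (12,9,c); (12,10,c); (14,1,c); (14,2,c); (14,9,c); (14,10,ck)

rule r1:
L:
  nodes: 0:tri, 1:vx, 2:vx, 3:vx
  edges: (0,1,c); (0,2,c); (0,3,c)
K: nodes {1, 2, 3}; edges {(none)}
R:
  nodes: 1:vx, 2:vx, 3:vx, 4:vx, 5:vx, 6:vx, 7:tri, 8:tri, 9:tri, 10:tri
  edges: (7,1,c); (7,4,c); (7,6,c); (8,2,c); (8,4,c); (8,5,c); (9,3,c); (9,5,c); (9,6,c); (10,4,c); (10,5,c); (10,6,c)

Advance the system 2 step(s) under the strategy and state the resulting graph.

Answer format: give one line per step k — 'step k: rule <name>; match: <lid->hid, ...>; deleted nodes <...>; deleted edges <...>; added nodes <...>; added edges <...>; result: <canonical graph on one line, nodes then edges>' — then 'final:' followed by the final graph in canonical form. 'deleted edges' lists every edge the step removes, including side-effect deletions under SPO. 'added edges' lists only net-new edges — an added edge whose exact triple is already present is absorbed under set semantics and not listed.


step 1: rule r1; match: 0->11, 1->2, 2->3, 3->10; deleted nodes 11; deleted edges (11,1,ck); (11,2,c); (11,3,c); (11,10,c); added nodes 15, 16, 17, 18, 19, 20, 21; added edges (18,2,c); (18,15,c); (18,17,c); (19,3,c); (19,15,c); (19,16,c); (20,10,c); (20,16,c); (20,17,c); (21,15,c); (21,16,c); (21,17,c); result: nodes: 0:vx, 1:vx, 2:vx, 3:vx, 9:vx, 10:vx, 12:tri, 14:tri, 15:vx, 16:vx, 17:vx, 18:tri, 19:tri, 20:tri, 21:tri edges: (12,2,c); (12,9,c); (12,10,c); (14,1,c); (14,2,c); (14,9,c); (14,10,ck); (18,2,c); (18,15,c); (18,17,c); (19,3,c); (19,15,c); (19,16,c); (20,10,c); (20,16,c); (20,17,c); (21,15,c); (21,16,c); (21,17,c)
step 2: rule r1; match: 0->12, 1->2, 2->9, 3->10; deleted nodes 12; deleted edges (12,2,c); (12,9,c); (12,10,c); added nodes 22, 23, 24, 25, 26, 27, 28; added edges (25,2,c); (25,22,c); (25,24,c); (26,9,c); (26,22,c); (26,23,c); (27,10,c); (27,23,c); (27,24,c); (28,22,c); (28,23,c); (28,24,c); result: nodes: 0:vx, 1:vx, 2:vx, 3:vx, 9:vx, 10:vx, 14:tri, 15:vx, 16:vx, 17:vx, 18:tri, 19:tri, 20:tri, 21:tri, 22:vx, 23:vx, 24:vx, 25:tri, 26:tri, 27:tri, 28:tri edges: (14,1,c); (14,2,c); (14,9,c); (14,10,ck); (18,2,c); (18,15,c); (18,17,c); (19,3,c); (19,15,c); (19,16,c); (20,10,c); (20,16,c); (20,17,c); (21,15,c); (21,16,c); (21,17,c); (25,2,c); (25,22,c); (25,24,c); (26,9,c); (26,22,c); (26,23,c); (27,10,c); (27,23,c); (27,24,c); (28,22,c); (28,23,c); (28,24,c)
final:
nodes: 0:vx, 1:vx, 2:vx, 3:vx, 9:vx, 10:vx, 14:tri, 15:vx, 16:vx, 17:vx, 18:tri, 19:tri, 20:tri, 21:tri, 22:vx, 23:vx, 24:vx, 25:tri, 26:tri, 27:tri, 28:tri
edges: (14,1,c); (14,2,c); (14,9,c); (14,10,ck); (18,2,c); (18,15,c); (18,17,c); (19,3,c); (19,15,c); (19,16,c); (20,10,c); (20,16,c); (20,17,c); (21,15,c); (21,16,c); (21,17,c); (25,2,c); (25,22,c); (25,24,c); (26,9,c); (26,22,c); (26,23,c); (27,10,c); (27,23,c); (27,24,c); (28,22,c); (28,23,c); (28,24,c)


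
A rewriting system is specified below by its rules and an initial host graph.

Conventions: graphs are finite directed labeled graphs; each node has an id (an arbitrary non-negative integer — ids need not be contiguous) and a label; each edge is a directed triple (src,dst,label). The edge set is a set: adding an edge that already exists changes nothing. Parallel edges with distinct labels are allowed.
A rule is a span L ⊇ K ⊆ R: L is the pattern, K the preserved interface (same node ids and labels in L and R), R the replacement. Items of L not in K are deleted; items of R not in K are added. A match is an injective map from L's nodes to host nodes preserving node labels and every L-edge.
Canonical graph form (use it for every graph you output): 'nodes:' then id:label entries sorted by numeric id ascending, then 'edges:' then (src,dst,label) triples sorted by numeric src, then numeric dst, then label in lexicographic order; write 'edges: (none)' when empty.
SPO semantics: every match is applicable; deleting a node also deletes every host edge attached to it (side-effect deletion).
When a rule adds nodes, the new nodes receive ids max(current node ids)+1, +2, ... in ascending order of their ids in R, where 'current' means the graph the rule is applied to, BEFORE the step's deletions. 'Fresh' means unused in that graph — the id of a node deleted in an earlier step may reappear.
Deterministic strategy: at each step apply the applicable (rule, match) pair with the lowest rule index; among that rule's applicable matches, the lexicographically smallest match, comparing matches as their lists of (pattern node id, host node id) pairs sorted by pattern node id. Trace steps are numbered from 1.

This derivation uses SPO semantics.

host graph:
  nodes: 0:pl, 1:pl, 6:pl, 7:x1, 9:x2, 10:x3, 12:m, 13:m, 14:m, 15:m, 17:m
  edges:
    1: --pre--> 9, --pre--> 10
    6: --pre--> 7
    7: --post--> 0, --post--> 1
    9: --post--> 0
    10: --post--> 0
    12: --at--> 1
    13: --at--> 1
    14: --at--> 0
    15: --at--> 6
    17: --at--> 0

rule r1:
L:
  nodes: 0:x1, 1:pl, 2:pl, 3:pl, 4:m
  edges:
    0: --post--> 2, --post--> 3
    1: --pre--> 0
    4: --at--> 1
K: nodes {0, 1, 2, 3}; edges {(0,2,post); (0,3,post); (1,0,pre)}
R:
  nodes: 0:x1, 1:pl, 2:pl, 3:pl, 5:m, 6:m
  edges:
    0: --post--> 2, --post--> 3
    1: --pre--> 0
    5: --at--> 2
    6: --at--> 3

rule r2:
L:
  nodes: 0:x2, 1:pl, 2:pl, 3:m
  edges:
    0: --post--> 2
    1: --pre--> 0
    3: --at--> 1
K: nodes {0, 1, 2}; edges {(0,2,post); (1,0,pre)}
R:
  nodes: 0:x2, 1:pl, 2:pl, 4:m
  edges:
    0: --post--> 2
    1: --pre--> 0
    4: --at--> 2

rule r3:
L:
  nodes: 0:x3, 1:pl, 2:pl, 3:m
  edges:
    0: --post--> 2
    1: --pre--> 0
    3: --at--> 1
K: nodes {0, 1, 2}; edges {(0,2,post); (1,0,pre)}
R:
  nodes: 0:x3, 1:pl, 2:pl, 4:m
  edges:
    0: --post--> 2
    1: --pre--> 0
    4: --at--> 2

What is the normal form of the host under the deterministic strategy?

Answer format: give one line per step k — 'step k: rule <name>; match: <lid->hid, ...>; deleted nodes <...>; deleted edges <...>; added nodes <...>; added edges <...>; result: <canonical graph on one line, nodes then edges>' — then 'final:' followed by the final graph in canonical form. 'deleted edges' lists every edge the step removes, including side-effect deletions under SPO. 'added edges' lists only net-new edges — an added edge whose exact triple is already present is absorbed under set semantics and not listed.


step 1: rule r1; match: 0->7, 1->6, 2->0, 3->1, 4->15; deleted nodes 15; deleted edges (15,6,at); added nodes 18, 19; added edges (18,0,at); (19,1,at); result: nodes: 0:pl, 1:pl, 6:pl, 7:x1, 9:x2, 10:x3, 12:m, 13:m, 14:m, 17:m, 18:m, 19:m edges: (1,9,pre); (1,10,pre); (6,7,pre); (7,0,post); (7,1,post); (9,0,post); (10,0,post); (12,1,at); (13,1,at); (14,0,at); (17,0,at); (18,0,at); (19,1,at)
step 2: rule r2; match: 0->9, 1->1, 2->0, 3->12; deleted nodes 12; deleted edges (12,1,at); added nodes 20; added edges (20,0,at); result: nodes: 0:pl, 1:pl, 6:pl, 7:x1, 9:x2, 10:x3, 13:m, 14:m, 17:m, 18:m, 19:m, 20:m edges: (1,9,pre); (1,10,pre); (6,7,pre); (7,0,post); (7,1,post); (9,0,post); (10,0,post); (13,1,at); (14,0,at); (17,0,at); (18,0,at); (19,1,at); (20,0,at)
step 3: rule r2; match: 0->9, 1->1, 2->0, 3->13; deleted nodes 13; deleted edges (13,1,at); added nodes 21; added edges (21,0,at); result: nodes: 0:pl, 1:pl, 6:pl, 7:x1, 9:x2, 10:x3, 14:m, 17:m, 18:m, 19:m, 20:m, 21:m edges: (1,9,pre); (1,10,pre); (6,7,pre); (7,0,post); (7,1,post); (9,0,post); (10,0,post); (14,0,at); (17,0,at); (18,0,at); (19,1,at); (20,0,at); (21,0,at)
step 4: rule r2; match: 0->9, 1->1, 2->0, 3->19; deleted nodes 19; deleted edges (19,1,at); added nodes 22; added edges (22,0,at); result: nodes: 0:pl, 1:pl, 6:pl, 7:x1, 9:x2, 10:x3, 14:m, 17:m, 18:m, 20:m, 21:m, 22:m edges: (1,9,pre); (1,10,pre); (6,7,pre); (7,0,post); (7,1,post); (9,0,post); (10,0,post); (14,0,at); (17,0,at); (18,0,at); (20,0,at); (21,0,at); (22,0,at)
final:
nodes: 0:pl, 1:pl, 6:pl, 7:x1, 9:x2, 10:x3, 14:m, 17:m, 18:m, 20:m, 21:m, 22:m
edges: (1,9,pre); (1,10,pre); (6,7,pre); (7,0,post); (7,1,post); (9,0,post); (10,0,post); (14,0,at); (17,0,at); (18,0,at); (20,0,at); (21,0,at); (22,0,at)


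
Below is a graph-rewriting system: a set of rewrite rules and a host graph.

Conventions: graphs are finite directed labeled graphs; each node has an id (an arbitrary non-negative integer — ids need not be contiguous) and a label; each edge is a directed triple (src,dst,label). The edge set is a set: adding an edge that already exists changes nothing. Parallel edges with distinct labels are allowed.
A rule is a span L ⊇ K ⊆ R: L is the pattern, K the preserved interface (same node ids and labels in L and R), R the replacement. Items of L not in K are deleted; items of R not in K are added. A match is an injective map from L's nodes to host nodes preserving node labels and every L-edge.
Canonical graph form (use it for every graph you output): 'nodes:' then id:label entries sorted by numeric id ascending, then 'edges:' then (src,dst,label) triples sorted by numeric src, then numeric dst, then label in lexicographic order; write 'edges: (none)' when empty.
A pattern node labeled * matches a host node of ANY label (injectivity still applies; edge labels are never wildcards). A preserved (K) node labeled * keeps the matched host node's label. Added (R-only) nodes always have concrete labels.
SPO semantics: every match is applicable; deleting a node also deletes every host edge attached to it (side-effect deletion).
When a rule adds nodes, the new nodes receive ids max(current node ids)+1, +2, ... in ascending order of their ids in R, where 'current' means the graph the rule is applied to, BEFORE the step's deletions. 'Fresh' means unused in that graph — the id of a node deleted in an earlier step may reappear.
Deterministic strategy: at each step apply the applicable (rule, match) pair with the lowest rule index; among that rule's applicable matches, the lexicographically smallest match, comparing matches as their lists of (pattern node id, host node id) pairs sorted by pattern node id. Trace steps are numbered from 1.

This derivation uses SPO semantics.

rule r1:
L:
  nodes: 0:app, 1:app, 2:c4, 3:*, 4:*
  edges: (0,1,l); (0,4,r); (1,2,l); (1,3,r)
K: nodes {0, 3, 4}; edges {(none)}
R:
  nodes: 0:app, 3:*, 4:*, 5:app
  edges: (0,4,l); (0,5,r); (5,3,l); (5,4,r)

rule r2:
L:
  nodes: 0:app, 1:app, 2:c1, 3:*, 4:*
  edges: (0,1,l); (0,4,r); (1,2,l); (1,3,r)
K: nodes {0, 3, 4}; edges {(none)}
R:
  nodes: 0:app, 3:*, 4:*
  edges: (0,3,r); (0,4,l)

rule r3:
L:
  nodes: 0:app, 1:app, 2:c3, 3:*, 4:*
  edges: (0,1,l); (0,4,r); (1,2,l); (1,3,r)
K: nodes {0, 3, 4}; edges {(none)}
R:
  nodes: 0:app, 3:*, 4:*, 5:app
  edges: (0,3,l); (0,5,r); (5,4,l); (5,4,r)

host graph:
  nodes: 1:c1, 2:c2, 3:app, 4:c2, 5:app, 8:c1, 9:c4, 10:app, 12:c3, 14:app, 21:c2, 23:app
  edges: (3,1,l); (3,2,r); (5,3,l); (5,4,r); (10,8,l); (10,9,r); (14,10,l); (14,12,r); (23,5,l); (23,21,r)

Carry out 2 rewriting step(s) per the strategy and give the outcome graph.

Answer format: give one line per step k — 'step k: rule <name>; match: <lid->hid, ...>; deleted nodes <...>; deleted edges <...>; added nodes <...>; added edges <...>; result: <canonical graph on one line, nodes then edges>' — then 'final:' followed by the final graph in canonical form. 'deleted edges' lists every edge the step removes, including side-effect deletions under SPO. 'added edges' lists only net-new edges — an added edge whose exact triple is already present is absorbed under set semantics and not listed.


step 1: rule r2; match: 0->5, 1->3, 2->1, 3->2, 4->4; deleted nodes 1, 3; deleted edges (3,1,l); (3,2,r); (5,3,l); (5,4,r); added nodes (none); added edges (5,2,r); (5,4,l); result: nodes: 2:c2, 4:c2, 5:app, 8:c1, 9:c4, 10:app, 12:c3, 14:app, 21:c2, 23:app edges: (5,2,r); (5,4,l); (10,8,l); (10,9,r); (14,10,l); (14,12,r); (23,5,l); (23,21,r)
step 2: rule r2; match: 0->14, 1->10, 2->8, 3->9, 4->12; deleted nodes 8, 10; deleted edges (10,8,l); (10,9,r); (14,10,l); (14,12,r); added nodes (none); added edges (14,9,r); (14,12,l); result: nodes: 2:c2, 4:c2, 5:app, 9:c4, 12:c3, 14:app, 21:c2, 23:app edges: (5,2,r); (5,4,l); (14,9,r); (14,12,l); (23,5,l); (23,21,r)
final:
nodes: 2:c2, 4:c2, 5:app, 9:c4, 12:c3, 14:app, 21:c2, 23:app
edges: (5,2,r); (5,4,l); (14,9,r); (14,12,l); (23,5,l); (23,21,r)


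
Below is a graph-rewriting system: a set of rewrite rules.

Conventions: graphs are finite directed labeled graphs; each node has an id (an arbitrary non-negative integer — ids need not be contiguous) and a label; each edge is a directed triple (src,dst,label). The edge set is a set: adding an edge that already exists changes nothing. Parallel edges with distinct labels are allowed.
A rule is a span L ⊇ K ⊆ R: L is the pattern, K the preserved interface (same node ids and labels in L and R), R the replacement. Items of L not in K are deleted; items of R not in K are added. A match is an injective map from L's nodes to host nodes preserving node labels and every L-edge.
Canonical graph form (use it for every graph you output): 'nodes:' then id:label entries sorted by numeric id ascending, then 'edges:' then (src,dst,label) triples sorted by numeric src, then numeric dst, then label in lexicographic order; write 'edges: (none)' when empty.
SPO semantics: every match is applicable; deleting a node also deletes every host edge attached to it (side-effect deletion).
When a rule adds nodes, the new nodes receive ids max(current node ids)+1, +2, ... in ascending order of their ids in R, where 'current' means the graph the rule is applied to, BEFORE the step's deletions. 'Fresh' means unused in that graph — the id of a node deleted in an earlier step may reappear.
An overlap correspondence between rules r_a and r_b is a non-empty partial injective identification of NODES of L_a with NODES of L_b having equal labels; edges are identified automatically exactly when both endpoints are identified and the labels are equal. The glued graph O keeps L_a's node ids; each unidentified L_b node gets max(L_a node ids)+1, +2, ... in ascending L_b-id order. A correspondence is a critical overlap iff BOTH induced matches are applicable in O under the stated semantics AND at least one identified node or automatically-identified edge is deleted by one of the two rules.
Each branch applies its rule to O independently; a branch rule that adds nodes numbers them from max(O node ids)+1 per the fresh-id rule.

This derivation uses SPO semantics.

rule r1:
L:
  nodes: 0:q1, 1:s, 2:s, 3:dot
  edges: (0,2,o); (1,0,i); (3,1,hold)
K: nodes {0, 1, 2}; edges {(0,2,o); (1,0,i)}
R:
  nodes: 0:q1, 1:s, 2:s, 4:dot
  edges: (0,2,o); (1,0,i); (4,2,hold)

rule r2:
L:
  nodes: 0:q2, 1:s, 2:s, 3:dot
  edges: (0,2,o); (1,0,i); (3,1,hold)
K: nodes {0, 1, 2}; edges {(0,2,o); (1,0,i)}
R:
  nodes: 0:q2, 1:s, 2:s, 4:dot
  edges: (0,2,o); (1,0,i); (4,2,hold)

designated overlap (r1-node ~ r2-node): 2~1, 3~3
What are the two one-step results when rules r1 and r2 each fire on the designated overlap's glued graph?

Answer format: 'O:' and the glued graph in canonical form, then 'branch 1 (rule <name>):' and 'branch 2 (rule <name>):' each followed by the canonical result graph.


O:
nodes: 0:q1, 1:s, 2:s, 3:dot, 4:q2, 5:s
edges: (0,2,o); (1,0,i); (2,4,i); (3,1,hold); (3,2,hold); (4,5,o)
branch 1 (rule r1):
nodes: 0:q1, 1:s, 2:s, 4:q2, 5:s, 6:dot
edges: (0,2,o); (1,0,i); (2,4,i); (4,5,o); (6,2,hold)
branch 2 (rule r2):
nodes: 0:q1, 1:s, 2:s, 4:q2, 5:s, 6:dot
edges: (0,2,o); (1,0,i); (2,4,i); (4,5,o); (6,5,hold)


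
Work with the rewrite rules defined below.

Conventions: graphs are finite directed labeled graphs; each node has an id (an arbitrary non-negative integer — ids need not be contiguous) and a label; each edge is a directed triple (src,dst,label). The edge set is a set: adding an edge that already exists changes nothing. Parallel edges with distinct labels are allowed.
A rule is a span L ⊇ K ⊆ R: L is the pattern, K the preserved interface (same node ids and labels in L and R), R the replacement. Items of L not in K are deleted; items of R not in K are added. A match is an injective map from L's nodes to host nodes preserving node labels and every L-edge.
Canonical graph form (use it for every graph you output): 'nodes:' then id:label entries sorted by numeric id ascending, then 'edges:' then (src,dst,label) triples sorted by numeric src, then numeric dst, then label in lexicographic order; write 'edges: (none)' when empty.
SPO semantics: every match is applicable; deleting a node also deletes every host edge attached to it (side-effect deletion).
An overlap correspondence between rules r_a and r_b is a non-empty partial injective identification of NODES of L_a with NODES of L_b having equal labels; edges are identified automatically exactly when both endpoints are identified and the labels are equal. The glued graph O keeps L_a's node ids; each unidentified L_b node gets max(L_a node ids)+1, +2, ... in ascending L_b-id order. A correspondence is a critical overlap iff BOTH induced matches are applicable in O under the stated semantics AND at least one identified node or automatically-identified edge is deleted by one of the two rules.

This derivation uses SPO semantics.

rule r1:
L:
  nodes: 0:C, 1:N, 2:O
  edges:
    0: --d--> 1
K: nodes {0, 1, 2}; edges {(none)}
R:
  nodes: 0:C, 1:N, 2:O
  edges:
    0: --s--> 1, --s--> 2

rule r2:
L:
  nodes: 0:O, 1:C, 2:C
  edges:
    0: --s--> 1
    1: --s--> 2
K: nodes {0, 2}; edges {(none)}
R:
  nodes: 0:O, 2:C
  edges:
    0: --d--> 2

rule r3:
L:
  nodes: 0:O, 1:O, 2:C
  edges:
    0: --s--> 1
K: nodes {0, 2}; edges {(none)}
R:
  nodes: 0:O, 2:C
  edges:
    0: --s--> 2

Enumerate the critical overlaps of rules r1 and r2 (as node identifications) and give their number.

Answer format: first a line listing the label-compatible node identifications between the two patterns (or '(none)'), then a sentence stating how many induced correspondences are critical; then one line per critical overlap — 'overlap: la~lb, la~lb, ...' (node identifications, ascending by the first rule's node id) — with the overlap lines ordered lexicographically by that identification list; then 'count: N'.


label-compatible node identifications between L(r1) and L(r2): 0~1, 0~2, 2~0
2 of the induced correspondences are critical overlaps of r1 and r2.
overlap: 0~1
overlap: 0~1, 2~0
count: 2


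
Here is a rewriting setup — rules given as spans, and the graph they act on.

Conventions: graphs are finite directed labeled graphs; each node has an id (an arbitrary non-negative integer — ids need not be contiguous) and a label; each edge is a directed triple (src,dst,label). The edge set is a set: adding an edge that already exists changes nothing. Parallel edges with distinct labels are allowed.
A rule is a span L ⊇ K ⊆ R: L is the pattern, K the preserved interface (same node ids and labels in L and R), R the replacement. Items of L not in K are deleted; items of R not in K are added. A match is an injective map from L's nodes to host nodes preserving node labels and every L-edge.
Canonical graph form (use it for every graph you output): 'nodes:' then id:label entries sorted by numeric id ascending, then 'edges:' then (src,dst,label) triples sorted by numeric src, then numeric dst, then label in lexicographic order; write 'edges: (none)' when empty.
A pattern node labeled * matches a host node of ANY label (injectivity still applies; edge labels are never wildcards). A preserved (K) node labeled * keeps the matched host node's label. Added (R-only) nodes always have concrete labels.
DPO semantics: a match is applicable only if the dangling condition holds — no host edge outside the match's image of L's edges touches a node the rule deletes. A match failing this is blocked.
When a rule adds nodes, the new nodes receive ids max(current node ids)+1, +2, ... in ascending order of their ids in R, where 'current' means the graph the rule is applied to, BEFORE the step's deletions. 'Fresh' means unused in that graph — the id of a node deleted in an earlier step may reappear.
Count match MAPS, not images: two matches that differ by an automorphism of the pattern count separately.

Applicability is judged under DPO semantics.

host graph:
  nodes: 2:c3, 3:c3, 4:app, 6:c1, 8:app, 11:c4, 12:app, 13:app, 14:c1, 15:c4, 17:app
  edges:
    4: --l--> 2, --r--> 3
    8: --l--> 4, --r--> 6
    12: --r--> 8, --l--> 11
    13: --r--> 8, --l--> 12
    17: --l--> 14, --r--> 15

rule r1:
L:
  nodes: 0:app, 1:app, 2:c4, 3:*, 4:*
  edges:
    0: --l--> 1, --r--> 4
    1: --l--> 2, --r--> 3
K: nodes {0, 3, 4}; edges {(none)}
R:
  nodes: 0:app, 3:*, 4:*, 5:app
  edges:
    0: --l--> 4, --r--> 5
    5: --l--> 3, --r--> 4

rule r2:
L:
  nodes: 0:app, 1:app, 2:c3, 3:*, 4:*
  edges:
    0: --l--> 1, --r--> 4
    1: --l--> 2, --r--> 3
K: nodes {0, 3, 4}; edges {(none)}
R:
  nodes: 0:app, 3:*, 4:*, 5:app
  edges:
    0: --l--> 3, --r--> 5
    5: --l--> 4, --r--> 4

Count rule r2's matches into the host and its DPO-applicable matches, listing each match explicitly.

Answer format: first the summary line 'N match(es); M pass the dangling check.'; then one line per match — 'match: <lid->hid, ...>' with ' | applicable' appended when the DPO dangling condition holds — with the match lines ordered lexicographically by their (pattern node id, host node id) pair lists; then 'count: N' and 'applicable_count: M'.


1 match(es); 1 pass the dangling check.
match: 0->8, 1->4, 2->2, 3->3, 4->6 | applicable
count: 1
applicable_count: 1


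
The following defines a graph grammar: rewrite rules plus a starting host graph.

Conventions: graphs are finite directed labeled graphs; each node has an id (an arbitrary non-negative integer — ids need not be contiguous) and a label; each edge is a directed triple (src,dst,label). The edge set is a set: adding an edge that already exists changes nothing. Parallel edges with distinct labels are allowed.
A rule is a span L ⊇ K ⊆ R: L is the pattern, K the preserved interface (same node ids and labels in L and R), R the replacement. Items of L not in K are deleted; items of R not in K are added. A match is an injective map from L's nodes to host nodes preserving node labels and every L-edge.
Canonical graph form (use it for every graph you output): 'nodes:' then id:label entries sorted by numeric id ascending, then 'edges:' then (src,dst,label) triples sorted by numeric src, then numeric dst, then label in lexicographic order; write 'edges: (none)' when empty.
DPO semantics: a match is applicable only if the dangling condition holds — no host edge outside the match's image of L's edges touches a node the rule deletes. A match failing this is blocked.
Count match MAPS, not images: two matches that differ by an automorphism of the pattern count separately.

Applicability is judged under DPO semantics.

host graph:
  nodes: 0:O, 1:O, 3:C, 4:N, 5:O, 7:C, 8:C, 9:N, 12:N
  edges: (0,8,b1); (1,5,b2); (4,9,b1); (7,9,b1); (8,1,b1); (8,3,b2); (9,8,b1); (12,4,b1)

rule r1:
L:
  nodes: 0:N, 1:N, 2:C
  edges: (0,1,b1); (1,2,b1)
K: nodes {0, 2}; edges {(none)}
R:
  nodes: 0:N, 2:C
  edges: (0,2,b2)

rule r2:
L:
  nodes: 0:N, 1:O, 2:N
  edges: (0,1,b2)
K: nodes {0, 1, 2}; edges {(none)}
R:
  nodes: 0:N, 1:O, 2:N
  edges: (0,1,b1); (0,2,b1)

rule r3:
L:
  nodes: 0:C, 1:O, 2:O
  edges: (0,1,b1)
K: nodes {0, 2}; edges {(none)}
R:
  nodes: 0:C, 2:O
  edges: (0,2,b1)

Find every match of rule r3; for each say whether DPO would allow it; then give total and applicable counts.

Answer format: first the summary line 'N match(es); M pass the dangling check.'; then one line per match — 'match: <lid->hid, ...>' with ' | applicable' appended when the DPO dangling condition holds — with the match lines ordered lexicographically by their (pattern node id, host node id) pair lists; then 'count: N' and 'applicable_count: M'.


2 match(es); 0 pass the dangling check.
match: 0->8, 1->1, 2->0
match: 0->8, 1->1, 2->5
count: 2
applicable_count: 0


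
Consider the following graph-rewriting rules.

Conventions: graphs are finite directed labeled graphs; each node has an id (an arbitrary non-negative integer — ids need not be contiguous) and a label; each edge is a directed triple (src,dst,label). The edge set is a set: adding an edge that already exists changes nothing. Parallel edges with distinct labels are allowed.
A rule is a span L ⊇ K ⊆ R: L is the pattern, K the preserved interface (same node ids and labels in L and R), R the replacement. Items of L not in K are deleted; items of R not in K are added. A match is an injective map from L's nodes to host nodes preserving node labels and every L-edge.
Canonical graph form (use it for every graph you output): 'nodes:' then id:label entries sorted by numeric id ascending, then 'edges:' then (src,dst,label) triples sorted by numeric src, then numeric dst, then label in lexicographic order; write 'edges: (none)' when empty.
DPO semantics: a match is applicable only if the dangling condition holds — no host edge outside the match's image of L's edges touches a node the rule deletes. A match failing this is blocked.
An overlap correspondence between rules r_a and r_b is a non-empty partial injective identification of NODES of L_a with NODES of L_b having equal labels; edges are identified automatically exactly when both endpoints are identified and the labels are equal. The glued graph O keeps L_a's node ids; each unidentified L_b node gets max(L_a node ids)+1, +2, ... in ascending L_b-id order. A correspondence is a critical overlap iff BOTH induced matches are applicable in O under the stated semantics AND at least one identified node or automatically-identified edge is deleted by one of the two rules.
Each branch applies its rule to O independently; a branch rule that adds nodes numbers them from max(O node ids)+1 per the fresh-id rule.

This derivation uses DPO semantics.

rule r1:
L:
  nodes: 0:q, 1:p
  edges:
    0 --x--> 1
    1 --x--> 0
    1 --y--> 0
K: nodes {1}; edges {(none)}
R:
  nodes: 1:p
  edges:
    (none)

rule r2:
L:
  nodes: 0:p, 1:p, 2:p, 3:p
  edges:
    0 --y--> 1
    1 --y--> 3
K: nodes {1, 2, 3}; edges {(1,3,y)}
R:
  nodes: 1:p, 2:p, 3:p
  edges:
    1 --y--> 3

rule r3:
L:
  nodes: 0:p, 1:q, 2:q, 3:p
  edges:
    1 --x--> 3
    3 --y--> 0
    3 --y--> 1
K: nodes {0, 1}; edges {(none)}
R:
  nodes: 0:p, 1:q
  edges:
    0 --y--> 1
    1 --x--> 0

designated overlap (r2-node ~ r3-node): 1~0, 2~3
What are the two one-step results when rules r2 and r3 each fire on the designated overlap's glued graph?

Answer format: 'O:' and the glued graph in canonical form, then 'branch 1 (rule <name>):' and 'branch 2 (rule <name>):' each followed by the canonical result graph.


O:
nodes: 0:p, 1:p, 2:p, 3:p, 4:q, 5:q
edges: (0,1,y); (1,3,y); (2,1,y); (2,4,y); (4,2,x)
branch 1 (rule r2):
nodes: 1:p, 2:p, 3:p, 4:q, 5:q
edges: (1,3,y); (2,1,y); (2,4,y); (4,2,x)
branch 2 (rule r3):
nodes: 0:p, 1:p, 3:p, 4:q
edges: (0,1,y); (1,3,y); (1,4,y); (4,1,x)
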